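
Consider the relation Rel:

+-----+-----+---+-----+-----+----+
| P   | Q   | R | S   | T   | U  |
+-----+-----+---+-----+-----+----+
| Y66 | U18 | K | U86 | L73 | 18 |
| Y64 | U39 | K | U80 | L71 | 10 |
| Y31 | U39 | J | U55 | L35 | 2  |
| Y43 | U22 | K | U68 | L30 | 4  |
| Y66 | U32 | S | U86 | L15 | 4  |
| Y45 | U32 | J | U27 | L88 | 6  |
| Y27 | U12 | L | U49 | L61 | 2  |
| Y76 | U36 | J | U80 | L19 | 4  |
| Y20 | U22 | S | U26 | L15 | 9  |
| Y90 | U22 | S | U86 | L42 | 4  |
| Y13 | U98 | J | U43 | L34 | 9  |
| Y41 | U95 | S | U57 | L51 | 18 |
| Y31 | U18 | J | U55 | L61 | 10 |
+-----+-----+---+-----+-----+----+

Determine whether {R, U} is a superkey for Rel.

No

Two distinct rows share (R=S, U=4), so {R, U} does not determine every attribute — not a superkey.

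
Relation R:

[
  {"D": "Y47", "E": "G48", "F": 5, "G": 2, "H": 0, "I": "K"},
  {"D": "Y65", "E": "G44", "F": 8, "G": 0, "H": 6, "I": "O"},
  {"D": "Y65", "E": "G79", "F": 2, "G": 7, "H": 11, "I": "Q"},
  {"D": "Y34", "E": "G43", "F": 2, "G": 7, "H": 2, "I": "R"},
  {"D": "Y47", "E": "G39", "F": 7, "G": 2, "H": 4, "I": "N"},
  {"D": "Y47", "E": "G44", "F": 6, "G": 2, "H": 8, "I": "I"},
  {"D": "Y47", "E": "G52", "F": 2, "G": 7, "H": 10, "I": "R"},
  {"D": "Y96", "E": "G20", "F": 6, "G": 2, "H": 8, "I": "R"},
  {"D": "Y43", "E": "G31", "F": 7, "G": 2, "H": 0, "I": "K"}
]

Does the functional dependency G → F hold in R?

G=2: 5 rows → F takes values {5, 7, 6} — violation
G=0: 1 row → F = 8 ✓
G=7: 3 rows → F = 2, 2, 2 ✓
Two rows agree on G but differ on F, so G → F does not hold.

No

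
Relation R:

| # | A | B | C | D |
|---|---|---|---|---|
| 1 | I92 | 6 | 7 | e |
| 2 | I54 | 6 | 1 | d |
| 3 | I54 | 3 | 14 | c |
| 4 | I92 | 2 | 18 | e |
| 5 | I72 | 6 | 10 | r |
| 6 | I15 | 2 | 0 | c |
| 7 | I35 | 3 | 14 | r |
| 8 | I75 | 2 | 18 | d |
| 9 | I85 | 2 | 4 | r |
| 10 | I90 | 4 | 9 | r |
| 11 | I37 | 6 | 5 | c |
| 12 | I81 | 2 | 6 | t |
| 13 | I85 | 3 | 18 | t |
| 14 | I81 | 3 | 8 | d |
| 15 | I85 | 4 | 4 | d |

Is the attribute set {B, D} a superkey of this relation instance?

Yes

All 15 rows have distinct {B, D} values, so {B, D} → (all attributes) holds and {B, D} is a superkey.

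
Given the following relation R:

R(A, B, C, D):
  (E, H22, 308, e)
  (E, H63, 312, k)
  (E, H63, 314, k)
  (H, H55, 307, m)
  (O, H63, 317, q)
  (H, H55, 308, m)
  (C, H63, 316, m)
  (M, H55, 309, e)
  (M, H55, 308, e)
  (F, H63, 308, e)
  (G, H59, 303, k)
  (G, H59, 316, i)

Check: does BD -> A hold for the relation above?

(B=H22, D=e): 1 row → A = E ✓
(B=H63, D=k): 2 rows → A = E, E ✓
(B=H55, D=m): 2 rows → A = H, H ✓
(B=H63, D=q): 1 row → A = O ✓
(B=H63, D=m): 1 row → A = C ✓
(B=H55, D=e): 2 rows → A = M, M ✓
(B=H63, D=e): 1 row → A = F ✓
(B=H59, D=k): 1 row → A = G ✓
(B=H59, D=i): 1 row → A = G ✓
Every BD value is associated with a single A value, so BD -> A holds.

Yes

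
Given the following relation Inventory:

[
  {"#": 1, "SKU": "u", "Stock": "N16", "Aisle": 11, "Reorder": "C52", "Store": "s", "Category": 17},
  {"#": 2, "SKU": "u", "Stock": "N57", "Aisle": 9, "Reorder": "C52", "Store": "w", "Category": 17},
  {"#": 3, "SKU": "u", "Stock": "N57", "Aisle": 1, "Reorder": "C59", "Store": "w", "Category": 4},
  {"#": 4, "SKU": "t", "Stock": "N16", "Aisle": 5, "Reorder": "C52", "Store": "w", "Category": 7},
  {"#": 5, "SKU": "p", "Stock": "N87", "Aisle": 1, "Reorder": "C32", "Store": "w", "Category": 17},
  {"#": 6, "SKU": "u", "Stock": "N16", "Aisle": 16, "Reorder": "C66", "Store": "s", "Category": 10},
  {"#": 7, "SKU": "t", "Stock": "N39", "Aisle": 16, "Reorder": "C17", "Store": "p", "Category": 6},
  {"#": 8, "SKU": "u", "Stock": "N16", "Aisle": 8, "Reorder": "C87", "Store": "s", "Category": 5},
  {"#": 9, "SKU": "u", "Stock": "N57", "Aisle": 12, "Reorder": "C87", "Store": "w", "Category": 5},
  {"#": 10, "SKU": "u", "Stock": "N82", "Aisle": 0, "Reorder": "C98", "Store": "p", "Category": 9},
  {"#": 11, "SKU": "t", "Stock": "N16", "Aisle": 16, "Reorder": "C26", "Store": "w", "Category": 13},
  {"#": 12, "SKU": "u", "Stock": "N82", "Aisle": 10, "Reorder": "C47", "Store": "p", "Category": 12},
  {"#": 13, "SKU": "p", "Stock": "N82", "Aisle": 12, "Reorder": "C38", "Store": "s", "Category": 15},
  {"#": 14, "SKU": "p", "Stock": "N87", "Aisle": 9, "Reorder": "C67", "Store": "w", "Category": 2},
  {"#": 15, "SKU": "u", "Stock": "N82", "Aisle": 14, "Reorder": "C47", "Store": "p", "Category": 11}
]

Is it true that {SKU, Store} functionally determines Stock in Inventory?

(SKU=u, Store=s): rows 1, 6, 8 → Stock = N16, N16, N16 ✓
(SKU=u, Store=w): rows 2, 3, 9 → Stock = N57, N57, N57 ✓
(SKU=t, Store=w): rows 4, 11 → Stock = N16, N16 ✓
(SKU=p, Store=w): rows 5, 14 → Stock = N87, N87 ✓
(SKU=t, Store=p): row 7 → Stock = N39 ✓
(SKU=u, Store=p): rows 10, 12, 15 → Stock = N82, N82, N82 ✓
(SKU=p, Store=s): row 13 → Stock = N82 ✓
Every {SKU, Store} value is associated with a single Stock value, so {SKU, Store} -> Stock holds.

Yes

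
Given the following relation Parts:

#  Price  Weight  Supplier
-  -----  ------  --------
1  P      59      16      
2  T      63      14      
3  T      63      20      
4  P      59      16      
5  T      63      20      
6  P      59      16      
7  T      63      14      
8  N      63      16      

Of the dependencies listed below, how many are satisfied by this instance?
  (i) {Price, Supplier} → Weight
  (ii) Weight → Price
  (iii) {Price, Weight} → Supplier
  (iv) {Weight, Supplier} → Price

2

(i) {Price, Supplier} → Weight: every LHS value maps to a single RHS value — holds.
(ii) Weight → Price: Weight=63: rows 2, 3, 5, 7, 8 → Price takes values {T, N} — violation — fails.
(iii) {Price, Weight} → Supplier: (Price=T, Weight=63): rows 2, 3, 5, 7 → Supplier takes values {14, 20} — violation — fails.
(iv) {Weight, Supplier} → Price: every LHS value maps to a single RHS value — holds.
2 of the 4 dependencies hold.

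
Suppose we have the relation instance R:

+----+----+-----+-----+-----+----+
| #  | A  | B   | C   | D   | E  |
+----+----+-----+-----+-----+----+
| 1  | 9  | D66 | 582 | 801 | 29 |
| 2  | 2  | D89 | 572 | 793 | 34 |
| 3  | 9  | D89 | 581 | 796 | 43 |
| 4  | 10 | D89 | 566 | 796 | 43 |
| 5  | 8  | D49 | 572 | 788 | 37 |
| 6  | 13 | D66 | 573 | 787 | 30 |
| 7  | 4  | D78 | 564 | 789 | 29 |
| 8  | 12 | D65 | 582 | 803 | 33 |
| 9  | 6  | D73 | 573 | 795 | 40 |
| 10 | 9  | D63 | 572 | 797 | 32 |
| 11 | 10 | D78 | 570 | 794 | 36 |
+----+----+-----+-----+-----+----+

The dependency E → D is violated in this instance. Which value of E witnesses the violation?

E=29: rows 1, 7 → D takes values {801, 789} — violation
E=34: row 2 → D = 793 ✓
E=43: rows 3, 4 → D = 796, 796 ✓
E=37: row 5 → D = 788 ✓
E=30: row 6 → D = 787 ✓
E=33: row 8 → D = 803 ✓
E=40: row 9 → D = 795 ✓
E=32: row 10 → D = 797 ✓
E=36: row 11 → D = 794 ✓
The only E value with inconsistent D is E=29.

29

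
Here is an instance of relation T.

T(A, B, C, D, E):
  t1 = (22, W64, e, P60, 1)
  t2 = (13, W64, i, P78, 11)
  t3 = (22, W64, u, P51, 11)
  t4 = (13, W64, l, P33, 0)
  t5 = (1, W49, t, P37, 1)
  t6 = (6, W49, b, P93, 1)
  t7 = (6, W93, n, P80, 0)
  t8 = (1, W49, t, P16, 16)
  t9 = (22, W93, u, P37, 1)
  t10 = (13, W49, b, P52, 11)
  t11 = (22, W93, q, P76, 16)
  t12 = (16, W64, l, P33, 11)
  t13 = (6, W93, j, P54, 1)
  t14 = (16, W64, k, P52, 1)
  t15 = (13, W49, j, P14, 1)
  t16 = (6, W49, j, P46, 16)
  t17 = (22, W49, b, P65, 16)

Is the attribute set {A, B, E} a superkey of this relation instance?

All 17 rows have distinct {A, B, E} values, so {A, B, E} → (all attributes) holds and {A, B, E} is a superkey.

Yes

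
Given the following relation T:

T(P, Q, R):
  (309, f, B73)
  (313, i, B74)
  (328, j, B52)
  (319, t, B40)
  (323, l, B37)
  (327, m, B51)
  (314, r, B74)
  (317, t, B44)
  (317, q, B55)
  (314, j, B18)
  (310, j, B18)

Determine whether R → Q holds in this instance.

No

R=B73: 1 row → Q = f ✓
R=B74: 2 rows → Q takes values {i, r} — violation
R=B52: 1 row → Q = j ✓
R=B40: 1 row → Q = t ✓
R=B37: 1 row → Q = l ✓
R=B51: 1 row → Q = m ✓
R=B44: 1 row → Q = t ✓
R=B55: 1 row → Q = q ✓
R=B18: 2 rows → Q = j, j ✓
Two rows agree on R but differ on Q, so R → Q does not hold.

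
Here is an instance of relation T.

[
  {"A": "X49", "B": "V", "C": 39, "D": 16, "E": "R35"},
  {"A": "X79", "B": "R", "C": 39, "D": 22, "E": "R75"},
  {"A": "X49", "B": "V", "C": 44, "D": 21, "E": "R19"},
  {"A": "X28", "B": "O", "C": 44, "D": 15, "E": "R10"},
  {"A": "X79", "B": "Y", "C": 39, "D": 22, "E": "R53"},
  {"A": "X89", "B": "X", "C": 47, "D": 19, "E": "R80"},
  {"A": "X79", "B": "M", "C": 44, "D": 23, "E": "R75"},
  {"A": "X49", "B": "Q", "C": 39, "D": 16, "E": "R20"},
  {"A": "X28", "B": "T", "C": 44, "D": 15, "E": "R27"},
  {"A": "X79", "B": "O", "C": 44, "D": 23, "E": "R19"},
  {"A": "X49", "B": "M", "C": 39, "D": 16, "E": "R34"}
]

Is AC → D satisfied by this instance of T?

Yes

(A=X49, C=39): 3 rows → D = 16, 16, 16 ✓
(A=X79, C=39): 2 rows → D = 22, 22 ✓
(A=X49, C=44): 1 row → D = 21 ✓
(A=X28, C=44): 2 rows → D = 15, 15 ✓
(A=X89, C=47): 1 row → D = 19 ✓
(A=X79, C=44): 2 rows → D = 23, 23 ✓
Every AC value is associated with a single D value, so AC → D holds.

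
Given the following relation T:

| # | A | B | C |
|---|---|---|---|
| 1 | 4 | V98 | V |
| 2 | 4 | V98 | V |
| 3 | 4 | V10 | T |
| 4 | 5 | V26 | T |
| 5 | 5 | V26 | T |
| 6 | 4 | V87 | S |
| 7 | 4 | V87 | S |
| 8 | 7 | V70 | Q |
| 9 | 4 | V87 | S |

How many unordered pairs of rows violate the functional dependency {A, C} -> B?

(A=4, C=V): all 2 rows agree on B — 0 pairs.
(A=5, C=T): all 2 rows agree on B — 0 pairs.
(A=4, C=S): all 3 rows agree on B — 0 pairs.

0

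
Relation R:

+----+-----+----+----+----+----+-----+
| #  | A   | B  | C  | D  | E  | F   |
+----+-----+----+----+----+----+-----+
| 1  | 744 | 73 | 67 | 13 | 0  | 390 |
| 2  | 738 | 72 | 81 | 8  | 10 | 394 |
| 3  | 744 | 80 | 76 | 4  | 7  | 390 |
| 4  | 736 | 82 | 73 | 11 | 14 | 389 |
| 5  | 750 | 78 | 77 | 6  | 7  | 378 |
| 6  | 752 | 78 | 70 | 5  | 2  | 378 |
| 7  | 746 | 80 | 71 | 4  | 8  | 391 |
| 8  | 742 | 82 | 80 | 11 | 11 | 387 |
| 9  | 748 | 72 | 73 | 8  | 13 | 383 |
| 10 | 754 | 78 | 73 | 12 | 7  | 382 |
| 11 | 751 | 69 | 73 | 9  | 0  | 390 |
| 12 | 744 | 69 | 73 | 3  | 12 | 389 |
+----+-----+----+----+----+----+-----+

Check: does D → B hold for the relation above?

D=13: row 1 → B = 73 ✓
D=8: rows 2, 9 → B = 72, 72 ✓
D=4: rows 3, 7 → B = 80, 80 ✓
D=11: rows 4, 8 → B = 82, 82 ✓
D=6: row 5 → B = 78 ✓
D=5: row 6 → B = 78 ✓
D=12: row 10 → B = 78 ✓
D=9: row 11 → B = 69 ✓
D=3: row 12 → B = 69 ✓
Every D value is associated with a single B value, so D → B holds.

Yes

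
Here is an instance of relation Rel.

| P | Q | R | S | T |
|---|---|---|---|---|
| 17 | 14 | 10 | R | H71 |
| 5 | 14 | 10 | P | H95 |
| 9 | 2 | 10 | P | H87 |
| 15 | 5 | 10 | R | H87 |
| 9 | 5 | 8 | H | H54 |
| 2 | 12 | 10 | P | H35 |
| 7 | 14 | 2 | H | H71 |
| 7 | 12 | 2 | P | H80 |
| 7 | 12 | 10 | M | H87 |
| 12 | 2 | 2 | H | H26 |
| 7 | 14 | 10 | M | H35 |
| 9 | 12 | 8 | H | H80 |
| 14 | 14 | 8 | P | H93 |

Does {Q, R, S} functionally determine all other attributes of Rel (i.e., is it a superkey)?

Yes

All 13 rows have distinct {Q, R, S} values, so {Q, R, S} → (all attributes) holds and {Q, R, S} is a superkey.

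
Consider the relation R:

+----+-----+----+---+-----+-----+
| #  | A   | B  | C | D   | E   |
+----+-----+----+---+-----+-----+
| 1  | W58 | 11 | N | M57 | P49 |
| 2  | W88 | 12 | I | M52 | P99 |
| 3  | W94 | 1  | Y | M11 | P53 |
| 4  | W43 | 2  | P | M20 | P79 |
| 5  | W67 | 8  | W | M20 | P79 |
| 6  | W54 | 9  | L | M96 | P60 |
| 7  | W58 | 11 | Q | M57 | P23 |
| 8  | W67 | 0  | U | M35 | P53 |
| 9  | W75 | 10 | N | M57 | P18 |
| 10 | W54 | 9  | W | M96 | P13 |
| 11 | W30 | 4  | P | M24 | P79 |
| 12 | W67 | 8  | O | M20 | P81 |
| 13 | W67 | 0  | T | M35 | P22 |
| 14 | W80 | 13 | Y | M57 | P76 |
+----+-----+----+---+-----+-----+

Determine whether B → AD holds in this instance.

B=11: rows 1, 7 → {A,D} = (W58, M57), (W58, M57) ✓
B=12: row 2 → {A,D} = (W88, M52) ✓
B=1: row 3 → {A,D} = (W94, M11) ✓
B=2: row 4 → {A,D} = (W43, M20) ✓
B=8: rows 5, 12 → {A,D} = (W67, M20), (W67, M20) ✓
B=9: rows 6, 10 → {A,D} = (W54, M96), (W54, M96) ✓
B=0: rows 8, 13 → {A,D} = (W67, M35), (W67, M35) ✓
B=10: row 9 → {A,D} = (W75, M57) ✓
B=4: row 11 → {A,D} = (W30, M24) ✓
B=13: row 14 → {A,D} = (W80, M57) ✓
Every B value is associated with a single AD value, so B → AD holds.

Yes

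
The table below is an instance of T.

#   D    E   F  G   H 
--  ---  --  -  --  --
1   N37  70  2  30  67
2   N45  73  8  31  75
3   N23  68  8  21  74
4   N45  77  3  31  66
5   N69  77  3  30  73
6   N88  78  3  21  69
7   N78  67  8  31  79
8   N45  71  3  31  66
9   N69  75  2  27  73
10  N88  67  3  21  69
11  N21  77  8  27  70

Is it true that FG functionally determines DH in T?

No

(F=2, G=30): row 1 → {D,H} = (N37, 67) ✓
(F=8, G=31): rows 2, 7 → {D,H} takes values {(N45, 75), (N78, 79)} — violation
(F=8, G=21): row 3 → {D,H} = (N23, 74) ✓
(F=3, G=31): rows 4, 8 → {D,H} = (N45, 66), (N45, 66) ✓
(F=3, G=30): row 5 → {D,H} = (N69, 73) ✓
(F=3, G=21): rows 6, 10 → {D,H} = (N88, 69), (N88, 69) ✓
(F=2, G=27): row 9 → {D,H} = (N69, 73) ✓
(F=8, G=27): row 11 → {D,H} = (N21, 70) ✓
Two rows agree on FG but differ on DH, so FG -> DH does not hold.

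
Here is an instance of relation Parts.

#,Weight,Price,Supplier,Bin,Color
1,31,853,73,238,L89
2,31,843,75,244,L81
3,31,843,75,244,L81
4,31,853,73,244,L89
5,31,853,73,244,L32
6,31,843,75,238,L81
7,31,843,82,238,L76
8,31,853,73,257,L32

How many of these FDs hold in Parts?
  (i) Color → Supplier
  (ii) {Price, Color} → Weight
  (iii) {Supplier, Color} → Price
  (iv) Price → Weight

4

(i) Color → Supplier: every LHS value maps to a single RHS value — holds.
(ii) {Price, Color} → Weight: every LHS value maps to a single RHS value — holds.
(iii) {Supplier, Color} → Price: every LHS value maps to a single RHS value — holds.
(iv) Price → Weight: every LHS value maps to a single RHS value — holds.
4 of the 4 dependencies hold.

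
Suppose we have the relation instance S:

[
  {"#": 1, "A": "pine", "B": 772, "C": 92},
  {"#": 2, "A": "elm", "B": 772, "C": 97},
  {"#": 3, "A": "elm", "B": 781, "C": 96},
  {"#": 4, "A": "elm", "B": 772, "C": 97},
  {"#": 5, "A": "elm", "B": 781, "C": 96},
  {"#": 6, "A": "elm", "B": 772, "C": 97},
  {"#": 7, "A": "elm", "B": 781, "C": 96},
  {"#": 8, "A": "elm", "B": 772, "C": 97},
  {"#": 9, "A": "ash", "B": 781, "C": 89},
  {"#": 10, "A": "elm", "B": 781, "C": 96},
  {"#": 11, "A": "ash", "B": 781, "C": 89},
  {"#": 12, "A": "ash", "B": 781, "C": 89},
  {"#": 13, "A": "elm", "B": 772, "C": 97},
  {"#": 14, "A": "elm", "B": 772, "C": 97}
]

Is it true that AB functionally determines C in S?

Yes

(A=pine, B=772): row 1 → C = 92 ✓
(A=elm, B=772): rows 2, 4, 6, 8, 13, 14 → C = 97, 97, 97, 97, 97, 97 ✓
(A=elm, B=781): rows 3, 5, 7, 10 → C = 96, 96, 96, 96 ✓
(A=ash, B=781): rows 9, 11, 12 → C = 89, 89, 89 ✓
Every AB value is associated with a single C value, so AB → C holds.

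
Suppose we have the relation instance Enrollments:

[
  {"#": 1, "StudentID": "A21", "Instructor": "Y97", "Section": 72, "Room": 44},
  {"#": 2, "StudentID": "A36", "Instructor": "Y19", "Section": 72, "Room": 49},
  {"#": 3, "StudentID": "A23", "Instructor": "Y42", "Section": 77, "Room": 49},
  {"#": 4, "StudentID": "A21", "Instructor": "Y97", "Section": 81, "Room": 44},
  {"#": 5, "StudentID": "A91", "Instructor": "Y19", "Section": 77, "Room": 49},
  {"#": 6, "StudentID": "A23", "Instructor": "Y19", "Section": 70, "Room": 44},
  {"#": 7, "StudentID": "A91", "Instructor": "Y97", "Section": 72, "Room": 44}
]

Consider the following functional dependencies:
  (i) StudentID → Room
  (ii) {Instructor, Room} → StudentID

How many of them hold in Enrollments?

(i) StudentID → Room: StudentID=A23: rows 3, 6 → Room takes values {49, 44} — violation; StudentID=A91: rows 5, 7 → Room takes values {49, 44} — violation — fails.
(ii) {Instructor, Room} → StudentID: (Instructor=Y97, Room=44): rows 1, 4, 7 → StudentID takes values {A21, A91} — violation; (Instructor=Y19, Room=49): rows 2, 5 → StudentID takes values {A36, A91} — violation — fails.
None of the 2 dependencies hold.

0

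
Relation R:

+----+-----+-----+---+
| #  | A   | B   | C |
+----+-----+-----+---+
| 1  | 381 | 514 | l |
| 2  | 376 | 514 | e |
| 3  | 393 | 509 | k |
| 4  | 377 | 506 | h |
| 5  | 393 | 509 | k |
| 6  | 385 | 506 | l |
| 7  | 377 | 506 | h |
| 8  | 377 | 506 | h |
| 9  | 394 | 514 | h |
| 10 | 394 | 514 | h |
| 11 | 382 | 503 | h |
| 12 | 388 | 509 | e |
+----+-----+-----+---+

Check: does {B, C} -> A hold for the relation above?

(B=514, C=l): row 1 → A = 381 ✓
(B=514, C=e): row 2 → A = 376 ✓
(B=509, C=k): rows 3, 5 → A = 393, 393 ✓
(B=506, C=h): rows 4, 7, 8 → A = 377, 377, 377 ✓
(B=506, C=l): row 6 → A = 385 ✓
(B=514, C=h): rows 9, 10 → A = 394, 394 ✓
(B=503, C=h): row 11 → A = 382 ✓
(B=509, C=e): row 12 → A = 388 ✓
Every {B, C} value is associated with a single A value, so {B, C} -> A holds.

Yes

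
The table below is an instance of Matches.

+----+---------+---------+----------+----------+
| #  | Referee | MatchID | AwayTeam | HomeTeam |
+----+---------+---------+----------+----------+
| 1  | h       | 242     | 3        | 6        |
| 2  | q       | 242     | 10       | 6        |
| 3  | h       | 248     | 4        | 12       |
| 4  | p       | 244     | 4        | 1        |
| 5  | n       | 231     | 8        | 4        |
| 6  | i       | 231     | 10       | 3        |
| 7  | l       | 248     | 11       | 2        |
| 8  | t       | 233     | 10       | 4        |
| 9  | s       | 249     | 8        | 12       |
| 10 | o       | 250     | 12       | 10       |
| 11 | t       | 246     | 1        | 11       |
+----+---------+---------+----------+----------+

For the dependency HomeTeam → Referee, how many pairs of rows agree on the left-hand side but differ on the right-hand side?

3

HomeTeam=6: violating pairs (1,2) — 1 pair.
HomeTeam=12: violating pairs (3,9) — 1 pair.
HomeTeam=4: violating pairs (5,8) — 1 pair.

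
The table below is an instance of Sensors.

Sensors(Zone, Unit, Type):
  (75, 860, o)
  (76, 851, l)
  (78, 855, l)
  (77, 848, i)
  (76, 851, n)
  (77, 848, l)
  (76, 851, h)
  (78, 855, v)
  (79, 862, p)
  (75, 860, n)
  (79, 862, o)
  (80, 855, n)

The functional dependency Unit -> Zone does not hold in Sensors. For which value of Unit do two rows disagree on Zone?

855

Unit=860: 2 rows → Zone = 75, 75 ✓
Unit=851: 3 rows → Zone = 76, 76, 76 ✓
Unit=855: 3 rows → Zone takes values {78, 80} — violation
Unit=848: 2 rows → Zone = 77, 77 ✓
Unit=862: 2 rows → Zone = 79, 79 ✓
The only Unit value with inconsistent Zone is Unit=855.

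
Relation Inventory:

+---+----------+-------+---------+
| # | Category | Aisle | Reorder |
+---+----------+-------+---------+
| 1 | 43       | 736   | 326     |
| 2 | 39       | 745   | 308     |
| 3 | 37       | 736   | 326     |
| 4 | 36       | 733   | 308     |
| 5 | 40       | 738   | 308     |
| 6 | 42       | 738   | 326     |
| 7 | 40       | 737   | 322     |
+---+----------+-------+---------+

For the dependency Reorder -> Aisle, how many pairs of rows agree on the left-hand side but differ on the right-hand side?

Reorder=326: violating pairs (1,6), (3,6) — 2 pairs.
Reorder=308: violating pairs (2,4), (2,5), (4,5) — 3 pairs.

5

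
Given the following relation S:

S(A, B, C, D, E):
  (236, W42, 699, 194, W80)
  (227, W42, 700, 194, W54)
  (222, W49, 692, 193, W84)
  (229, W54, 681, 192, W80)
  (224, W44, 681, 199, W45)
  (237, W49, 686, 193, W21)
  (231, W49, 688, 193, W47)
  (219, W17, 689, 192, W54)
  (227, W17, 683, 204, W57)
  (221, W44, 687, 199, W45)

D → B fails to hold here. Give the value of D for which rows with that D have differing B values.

D=194: 2 rows → B = W42, W42 ✓
D=193: 3 rows → B = W49, W49, W49 ✓
D=192: 2 rows → B takes values {W54, W17} — violation
D=199: 2 rows → B = W44, W44 ✓
D=204: 1 row → B = W17 ✓
The only D value with inconsistent B is D=192.

192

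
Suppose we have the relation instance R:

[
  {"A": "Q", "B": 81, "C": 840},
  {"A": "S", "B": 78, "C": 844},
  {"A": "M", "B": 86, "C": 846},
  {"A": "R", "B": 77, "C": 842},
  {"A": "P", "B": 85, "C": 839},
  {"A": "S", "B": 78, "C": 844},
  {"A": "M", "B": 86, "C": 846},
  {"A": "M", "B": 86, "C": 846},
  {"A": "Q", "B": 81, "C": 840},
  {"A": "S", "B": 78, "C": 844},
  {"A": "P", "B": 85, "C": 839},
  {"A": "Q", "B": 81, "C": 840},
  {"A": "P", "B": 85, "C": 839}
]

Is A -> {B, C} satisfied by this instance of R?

A=Q: 3 rows → {B,C} = (81, 840), (81, 840), (81, 840) ✓
A=S: 3 rows → {B,C} = (78, 844), (78, 844), (78, 844) ✓
A=M: 3 rows → {B,C} = (86, 846), (86, 846), (86, 846) ✓
A=R: 1 row → {B,C} = (77, 842) ✓
A=P: 3 rows → {B,C} = (85, 839), (85, 839), (85, 839) ✓
Every A value is associated with a single {B, C} value, so A -> {B, C} holds.

Yes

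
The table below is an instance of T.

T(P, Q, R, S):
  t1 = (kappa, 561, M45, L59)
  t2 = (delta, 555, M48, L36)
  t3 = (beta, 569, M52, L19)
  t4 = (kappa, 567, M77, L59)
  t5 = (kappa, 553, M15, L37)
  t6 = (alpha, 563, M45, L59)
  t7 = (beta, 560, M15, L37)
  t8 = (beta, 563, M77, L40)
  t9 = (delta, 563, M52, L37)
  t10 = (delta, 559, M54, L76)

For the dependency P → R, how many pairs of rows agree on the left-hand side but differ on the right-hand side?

9

P=kappa: violating pairs (1,4), (1,5), (4,5) — 3 pairs.
P=delta: violating pairs (2,9), (2,10), (9,10) — 3 pairs.
P=beta: violating pairs (3,7), (3,8), (7,8) — 3 pairs.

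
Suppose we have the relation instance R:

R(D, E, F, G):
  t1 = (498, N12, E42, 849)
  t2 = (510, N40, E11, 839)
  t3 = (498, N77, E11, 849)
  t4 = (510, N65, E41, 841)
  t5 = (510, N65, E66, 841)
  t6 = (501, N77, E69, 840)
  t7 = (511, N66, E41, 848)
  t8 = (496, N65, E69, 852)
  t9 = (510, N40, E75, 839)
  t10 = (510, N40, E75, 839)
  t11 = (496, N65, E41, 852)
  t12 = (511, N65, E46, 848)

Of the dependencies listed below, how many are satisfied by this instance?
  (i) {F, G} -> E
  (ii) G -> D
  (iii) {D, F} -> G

3

(i) {F, G} -> E: every LHS value maps to a single RHS value — holds.
(ii) G -> D: every LHS value maps to a single RHS value — holds.
(iii) {D, F} -> G: every LHS value maps to a single RHS value — holds.
3 of the 3 dependencies hold.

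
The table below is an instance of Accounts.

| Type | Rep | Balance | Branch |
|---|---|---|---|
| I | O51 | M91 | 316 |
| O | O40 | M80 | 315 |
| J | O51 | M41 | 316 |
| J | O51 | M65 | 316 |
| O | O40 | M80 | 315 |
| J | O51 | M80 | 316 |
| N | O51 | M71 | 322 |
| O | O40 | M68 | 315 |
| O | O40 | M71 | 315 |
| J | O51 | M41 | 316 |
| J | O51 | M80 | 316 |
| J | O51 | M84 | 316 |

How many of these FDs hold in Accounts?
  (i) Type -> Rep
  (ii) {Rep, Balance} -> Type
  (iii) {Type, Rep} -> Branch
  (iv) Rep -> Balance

(i) Type -> Rep: every LHS value maps to a single RHS value — holds.
(ii) {Rep, Balance} -> Type: every LHS value maps to a single RHS value — holds.
(iii) {Type, Rep} -> Branch: every LHS value maps to a single RHS value — holds.
(iv) Rep -> Balance: Rep=O51: 8 rows → Balance takes values {M91, M41, M65, M80, M71, M84} — violation; Rep=O40: 4 rows → Balance takes values {M80, M68, M71} — violation — fails.
3 of the 4 dependencies hold.

3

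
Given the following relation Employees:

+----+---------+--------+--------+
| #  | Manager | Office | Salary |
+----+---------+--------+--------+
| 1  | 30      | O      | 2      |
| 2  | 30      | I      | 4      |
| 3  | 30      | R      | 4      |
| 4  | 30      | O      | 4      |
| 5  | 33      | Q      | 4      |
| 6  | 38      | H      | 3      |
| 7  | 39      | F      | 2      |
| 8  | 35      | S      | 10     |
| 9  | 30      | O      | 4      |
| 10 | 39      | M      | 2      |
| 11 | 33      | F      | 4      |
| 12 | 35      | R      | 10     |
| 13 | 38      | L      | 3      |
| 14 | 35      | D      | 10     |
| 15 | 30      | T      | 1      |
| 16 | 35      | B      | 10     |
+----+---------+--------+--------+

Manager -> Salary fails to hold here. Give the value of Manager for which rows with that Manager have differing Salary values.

Manager=30: rows 1, 2, 3, 4, 9, 15 → Salary takes values {2, 4, 1} — violation
Manager=33: rows 5, 11 → Salary = 4, 4 ✓
Manager=38: rows 6, 13 → Salary = 3, 3 ✓
Manager=39: rows 7, 10 → Salary = 2, 2 ✓
Manager=35: rows 8, 12, 14, 16 → Salary = 10, 10, 10, 10 ✓
The only Manager value with inconsistent Salary is Manager=30.

30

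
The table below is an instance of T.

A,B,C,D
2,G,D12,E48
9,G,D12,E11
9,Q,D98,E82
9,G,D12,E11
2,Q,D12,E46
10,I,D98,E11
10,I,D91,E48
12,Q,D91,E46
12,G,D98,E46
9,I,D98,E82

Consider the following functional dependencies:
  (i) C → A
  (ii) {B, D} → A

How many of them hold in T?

(i) C → A: C=D12: 4 rows → A takes values {2, 9} — violation; C=D98: 4 rows → A takes values {9, 10, 12} — violation; C=D91: 2 rows → A takes values {10, 12} — violation — fails.
(ii) {B, D} → A: (B=Q, D=E46): 2 rows → A takes values {2, 12} — violation — fails.
None of the 2 dependencies hold.

0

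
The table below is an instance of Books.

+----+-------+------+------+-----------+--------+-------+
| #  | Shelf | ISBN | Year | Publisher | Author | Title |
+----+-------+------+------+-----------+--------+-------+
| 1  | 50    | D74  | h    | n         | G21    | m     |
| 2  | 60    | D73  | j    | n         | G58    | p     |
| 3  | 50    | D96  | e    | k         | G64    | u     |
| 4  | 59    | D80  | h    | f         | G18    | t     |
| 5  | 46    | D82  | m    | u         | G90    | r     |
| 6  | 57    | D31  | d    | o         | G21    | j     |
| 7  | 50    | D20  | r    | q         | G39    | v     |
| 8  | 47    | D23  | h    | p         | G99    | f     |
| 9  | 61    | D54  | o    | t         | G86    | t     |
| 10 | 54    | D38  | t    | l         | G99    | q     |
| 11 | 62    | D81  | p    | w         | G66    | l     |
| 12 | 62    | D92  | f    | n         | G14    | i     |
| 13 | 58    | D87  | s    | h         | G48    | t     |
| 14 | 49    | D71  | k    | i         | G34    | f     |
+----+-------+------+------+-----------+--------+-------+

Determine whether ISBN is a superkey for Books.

All 14 rows have distinct ISBN values, so ISBN → (all attributes) holds and ISBN is a superkey.

Yes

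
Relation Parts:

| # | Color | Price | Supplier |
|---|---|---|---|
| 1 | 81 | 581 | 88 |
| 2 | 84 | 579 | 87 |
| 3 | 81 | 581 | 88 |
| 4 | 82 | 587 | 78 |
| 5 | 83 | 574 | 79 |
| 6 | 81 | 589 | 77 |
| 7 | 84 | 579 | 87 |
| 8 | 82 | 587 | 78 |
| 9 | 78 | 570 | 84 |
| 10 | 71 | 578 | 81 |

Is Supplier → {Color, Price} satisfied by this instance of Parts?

Yes

Supplier=88: rows 1, 3 → {Color,Price} = (81, 581), (81, 581) ✓
Supplier=87: rows 2, 7 → {Color,Price} = (84, 579), (84, 579) ✓
Supplier=78: rows 4, 8 → {Color,Price} = (82, 587), (82, 587) ✓
Supplier=79: row 5 → {Color,Price} = (83, 574) ✓
Supplier=77: row 6 → {Color,Price} = (81, 589) ✓
Supplier=84: row 9 → {Color,Price} = (78, 570) ✓
Supplier=81: row 10 → {Color,Price} = (71, 578) ✓
Every Supplier value is associated with a single {Color, Price} value, so Supplier → {Color, Price} holds.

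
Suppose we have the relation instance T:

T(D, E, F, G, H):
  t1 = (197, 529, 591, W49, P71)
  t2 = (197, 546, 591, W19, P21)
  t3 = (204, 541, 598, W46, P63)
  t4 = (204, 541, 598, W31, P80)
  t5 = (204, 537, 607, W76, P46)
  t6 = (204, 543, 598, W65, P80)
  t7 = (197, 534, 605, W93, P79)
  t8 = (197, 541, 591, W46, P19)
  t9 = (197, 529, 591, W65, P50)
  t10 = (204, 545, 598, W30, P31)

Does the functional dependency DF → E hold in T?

(D=197, F=591): rows 1, 2, 8, 9 → E takes values {529, 546, 541} — violation
(D=204, F=598): rows 3, 4, 6, 10 → E takes values {541, 543, 545} — violation
(D=204, F=607): row 5 → E = 537 ✓
(D=197, F=605): row 7 → E = 534 ✓
Two rows agree on DF but differ on E, so DF → E does not hold.

No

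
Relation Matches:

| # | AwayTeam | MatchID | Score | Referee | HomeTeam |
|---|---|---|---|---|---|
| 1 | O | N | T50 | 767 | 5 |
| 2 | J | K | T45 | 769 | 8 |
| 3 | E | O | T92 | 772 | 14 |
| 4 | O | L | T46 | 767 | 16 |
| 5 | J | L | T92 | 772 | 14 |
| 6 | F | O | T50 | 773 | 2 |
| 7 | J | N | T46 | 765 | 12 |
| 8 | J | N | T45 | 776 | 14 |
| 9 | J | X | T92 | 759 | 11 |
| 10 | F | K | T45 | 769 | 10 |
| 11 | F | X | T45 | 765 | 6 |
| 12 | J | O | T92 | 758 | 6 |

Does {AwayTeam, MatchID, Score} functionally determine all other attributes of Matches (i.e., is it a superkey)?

Yes

All 12 rows have distinct {AwayTeam, MatchID, Score} values, so {AwayTeam, MatchID, Score} → (all attributes) holds and {AwayTeam, MatchID, Score} is a superkey.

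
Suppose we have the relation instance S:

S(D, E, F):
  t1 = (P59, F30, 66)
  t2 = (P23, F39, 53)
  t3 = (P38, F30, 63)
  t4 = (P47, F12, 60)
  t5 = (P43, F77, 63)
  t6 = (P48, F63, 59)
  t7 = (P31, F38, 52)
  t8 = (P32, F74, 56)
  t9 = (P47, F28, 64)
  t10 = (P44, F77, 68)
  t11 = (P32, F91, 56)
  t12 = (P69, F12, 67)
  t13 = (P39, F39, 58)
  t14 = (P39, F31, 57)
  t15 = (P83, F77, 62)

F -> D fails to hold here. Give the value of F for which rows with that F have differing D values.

F=66: row 1 → D = P59 ✓
F=53: row 2 → D = P23 ✓
F=63: rows 3, 5 → D takes values {P38, P43} — violation
F=60: row 4 → D = P47 ✓
F=59: row 6 → D = P48 ✓
F=52: row 7 → D = P31 ✓
F=56: rows 8, 11 → D = P32, P32 ✓
F=64: row 9 → D = P47 ✓
F=68: row 10 → D = P44 ✓
F=67: row 12 → D = P69 ✓
F=58: row 13 → D = P39 ✓
F=57: row 14 → D = P39 ✓
F=62: row 15 → D = P83 ✓
The only F value with inconsistent D is F=63.

63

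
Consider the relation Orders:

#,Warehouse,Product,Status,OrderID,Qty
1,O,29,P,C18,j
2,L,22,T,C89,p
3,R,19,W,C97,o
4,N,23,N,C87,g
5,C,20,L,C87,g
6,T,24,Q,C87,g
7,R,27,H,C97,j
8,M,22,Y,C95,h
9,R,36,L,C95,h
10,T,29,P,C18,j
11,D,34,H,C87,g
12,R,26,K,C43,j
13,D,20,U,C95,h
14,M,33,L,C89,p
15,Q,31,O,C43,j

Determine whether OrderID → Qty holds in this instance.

No

OrderID=C18: rows 1, 10 → Qty = j, j ✓
OrderID=C89: rows 2, 14 → Qty = p, p ✓
OrderID=C97: rows 3, 7 → Qty takes values {o, j} — violation
OrderID=C87: rows 4, 5, 6, 11 → Qty = g, g, g, g ✓
OrderID=C95: rows 8, 9, 13 → Qty = h, h, h ✓
OrderID=C43: rows 12, 15 → Qty = j, j ✓
Two rows agree on OrderID but differ on Qty, so OrderID → Qty does not hold.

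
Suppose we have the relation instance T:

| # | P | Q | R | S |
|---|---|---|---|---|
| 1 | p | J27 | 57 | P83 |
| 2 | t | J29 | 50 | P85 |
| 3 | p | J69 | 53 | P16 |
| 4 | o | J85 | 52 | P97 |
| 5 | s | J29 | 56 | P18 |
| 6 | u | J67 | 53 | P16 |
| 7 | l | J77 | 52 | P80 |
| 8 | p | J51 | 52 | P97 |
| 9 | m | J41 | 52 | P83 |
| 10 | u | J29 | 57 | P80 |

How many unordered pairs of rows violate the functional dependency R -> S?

R=57: violating pairs (1,10) — 1 pair.
R=53: all 2 rows agree on S — 0 pairs.
R=52: violating pairs (4,7), (4,9), (7,8), (7,9), (8,9) — 5 pairs.

6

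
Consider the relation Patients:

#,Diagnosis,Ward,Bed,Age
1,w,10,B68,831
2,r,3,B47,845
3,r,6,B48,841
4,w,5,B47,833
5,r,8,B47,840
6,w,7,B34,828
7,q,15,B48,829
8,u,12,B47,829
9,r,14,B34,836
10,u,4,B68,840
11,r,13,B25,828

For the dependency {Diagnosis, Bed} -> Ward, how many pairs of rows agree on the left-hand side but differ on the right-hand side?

1

(Diagnosis=r, Bed=B47): violating pairs (2,5) — 1 pair.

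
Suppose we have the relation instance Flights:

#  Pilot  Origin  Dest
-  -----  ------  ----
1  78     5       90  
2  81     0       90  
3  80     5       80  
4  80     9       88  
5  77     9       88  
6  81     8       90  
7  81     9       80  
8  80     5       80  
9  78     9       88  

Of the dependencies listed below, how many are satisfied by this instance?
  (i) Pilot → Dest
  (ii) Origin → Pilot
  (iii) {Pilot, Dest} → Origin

0

(i) Pilot → Dest: Pilot=78: rows 1, 9 → Dest takes values {90, 88} — violation; Pilot=81: rows 2, 6, 7 → Dest takes values {90, 80} — violation; Pilot=80: rows 3, 4, 8 → Dest takes values {80, 88} — violation — fails.
(ii) Origin → Pilot: Origin=5: rows 1, 3, 8 → Pilot takes values {78, 80} — violation; Origin=9: rows 4, 5, 7, 9 → Pilot takes values {80, 77, 81, 78} — violation — fails.
(iii) {Pilot, Dest} → Origin: (Pilot=81, Dest=90): rows 2, 6 → Origin takes values {0, 8} — violation — fails.
None of the 3 dependencies hold.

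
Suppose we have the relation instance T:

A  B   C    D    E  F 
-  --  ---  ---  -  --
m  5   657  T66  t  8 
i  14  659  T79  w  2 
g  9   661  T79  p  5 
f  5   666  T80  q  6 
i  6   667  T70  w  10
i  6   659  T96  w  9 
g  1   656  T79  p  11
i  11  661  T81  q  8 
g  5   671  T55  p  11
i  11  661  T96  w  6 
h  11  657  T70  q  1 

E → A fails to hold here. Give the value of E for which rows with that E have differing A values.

q

E=t: 1 row → A = m ✓
E=w: 4 rows → A = i, i, i, i ✓
E=p: 3 rows → A = g, g, g ✓
E=q: 3 rows → A takes values {f, i, h} — violation
The only E value with inconsistent A is E=q.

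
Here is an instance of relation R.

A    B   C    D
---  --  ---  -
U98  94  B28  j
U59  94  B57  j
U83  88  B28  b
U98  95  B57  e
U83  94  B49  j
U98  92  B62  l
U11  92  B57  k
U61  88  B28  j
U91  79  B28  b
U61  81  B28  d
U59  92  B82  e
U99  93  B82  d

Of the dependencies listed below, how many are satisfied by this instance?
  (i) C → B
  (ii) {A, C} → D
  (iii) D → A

(i) C → B: C=B28: 5 rows → B takes values {94, 88, 79, 81} — violation; C=B57: 3 rows → B takes values {94, 95, 92} — violation; C=B82: 2 rows → B takes values {92, 93} — violation — fails.
(ii) {A, C} → D: (A=U61, C=B28): 2 rows → D takes values {j, d} — violation — fails.
(iii) D → A: D=j: 4 rows → A takes values {U98, U59, U83, U61} — violation; D=b: 2 rows → A takes values {U83, U91} — violation; D=e: 2 rows → A takes values {U98, U59} — violation; D=d: 2 rows → A takes values {U61, U99} — violation — fails.
None of the 3 dependencies hold.

0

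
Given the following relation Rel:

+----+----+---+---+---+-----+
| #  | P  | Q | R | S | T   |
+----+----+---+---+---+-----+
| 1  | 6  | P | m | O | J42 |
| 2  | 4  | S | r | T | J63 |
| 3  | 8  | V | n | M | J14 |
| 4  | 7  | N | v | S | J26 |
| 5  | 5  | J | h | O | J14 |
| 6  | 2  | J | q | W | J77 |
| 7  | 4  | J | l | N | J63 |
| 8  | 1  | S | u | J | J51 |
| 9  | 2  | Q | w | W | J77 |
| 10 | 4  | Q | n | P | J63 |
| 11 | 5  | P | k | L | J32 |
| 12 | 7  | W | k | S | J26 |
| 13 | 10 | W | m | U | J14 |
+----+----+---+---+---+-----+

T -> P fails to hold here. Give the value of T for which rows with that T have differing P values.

T=J42: row 1 → P = 6 ✓
T=J63: rows 2, 7, 10 → P = 4, 4, 4 ✓
T=J14: rows 3, 5, 13 → P takes values {8, 5, 10} — violation
T=J26: rows 4, 12 → P = 7, 7 ✓
T=J77: rows 6, 9 → P = 2, 2 ✓
T=J51: row 8 → P = 1 ✓
T=J32: row 11 → P = 5 ✓
The only T value with inconsistent P is T=J14.

J14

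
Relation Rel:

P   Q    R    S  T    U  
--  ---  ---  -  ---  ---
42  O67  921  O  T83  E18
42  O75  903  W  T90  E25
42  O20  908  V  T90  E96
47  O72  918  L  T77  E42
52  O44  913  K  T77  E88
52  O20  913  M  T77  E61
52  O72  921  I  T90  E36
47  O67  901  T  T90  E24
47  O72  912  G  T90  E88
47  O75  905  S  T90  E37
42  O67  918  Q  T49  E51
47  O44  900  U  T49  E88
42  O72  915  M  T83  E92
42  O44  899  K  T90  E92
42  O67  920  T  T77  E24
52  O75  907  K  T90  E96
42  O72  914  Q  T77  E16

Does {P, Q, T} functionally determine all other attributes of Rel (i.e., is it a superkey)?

All 17 rows have distinct {P, Q, T} values, so {P, Q, T} → (all attributes) holds and {P, Q, T} is a superkey.

Yes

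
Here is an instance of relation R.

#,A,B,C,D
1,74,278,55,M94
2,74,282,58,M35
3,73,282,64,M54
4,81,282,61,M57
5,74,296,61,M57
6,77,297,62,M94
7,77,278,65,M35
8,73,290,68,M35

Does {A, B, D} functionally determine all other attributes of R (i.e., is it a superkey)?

Yes

All 8 rows have distinct {A, B, D} values, so {A, B, D} → (all attributes) holds and {A, B, D} is a superkey.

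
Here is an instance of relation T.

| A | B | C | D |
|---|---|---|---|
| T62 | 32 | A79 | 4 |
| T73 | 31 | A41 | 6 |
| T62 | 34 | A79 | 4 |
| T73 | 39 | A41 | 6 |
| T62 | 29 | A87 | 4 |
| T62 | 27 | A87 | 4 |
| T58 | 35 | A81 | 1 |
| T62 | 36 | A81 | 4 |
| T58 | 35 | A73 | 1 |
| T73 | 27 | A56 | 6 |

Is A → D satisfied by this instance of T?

Yes

A=T62: 5 rows → D = 4, 4, 4, 4, 4 ✓
A=T73: 3 rows → D = 6, 6, 6 ✓
A=T58: 2 rows → D = 1, 1 ✓
Every A value is associated with a single D value, so A → D holds.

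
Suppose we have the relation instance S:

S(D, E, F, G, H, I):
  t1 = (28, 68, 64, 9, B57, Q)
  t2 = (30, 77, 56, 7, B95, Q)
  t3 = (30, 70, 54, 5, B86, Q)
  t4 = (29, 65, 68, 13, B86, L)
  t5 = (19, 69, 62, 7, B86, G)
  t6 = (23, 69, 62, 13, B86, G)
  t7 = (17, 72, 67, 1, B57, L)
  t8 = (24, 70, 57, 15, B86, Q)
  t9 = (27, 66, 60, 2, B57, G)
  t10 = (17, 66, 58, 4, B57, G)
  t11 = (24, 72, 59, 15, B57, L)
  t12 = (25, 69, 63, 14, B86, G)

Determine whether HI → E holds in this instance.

(H=B57, I=Q): row 1 → E = 68 ✓
(H=B95, I=Q): row 2 → E = 77 ✓
(H=B86, I=Q): rows 3, 8 → E = 70, 70 ✓
(H=B86, I=L): row 4 → E = 65 ✓
(H=B86, I=G): rows 5, 6, 12 → E = 69, 69, 69 ✓
(H=B57, I=L): rows 7, 11 → E = 72, 72 ✓
(H=B57, I=G): rows 9, 10 → E = 66, 66 ✓
Every HI value is associated with a single E value, so HI → E holds.

Yes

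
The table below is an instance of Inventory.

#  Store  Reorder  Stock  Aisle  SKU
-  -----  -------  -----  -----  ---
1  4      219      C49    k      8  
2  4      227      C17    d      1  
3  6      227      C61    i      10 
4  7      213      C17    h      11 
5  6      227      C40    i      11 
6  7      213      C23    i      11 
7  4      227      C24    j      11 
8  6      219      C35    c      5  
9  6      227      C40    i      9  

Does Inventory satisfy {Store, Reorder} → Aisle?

No

(Store=4, Reorder=219): row 1 → Aisle = k ✓
(Store=4, Reorder=227): rows 2, 7 → Aisle takes values {d, j} — violation
(Store=6, Reorder=227): rows 3, 5, 9 → Aisle = i, i, i ✓
(Store=7, Reorder=213): rows 4, 6 → Aisle takes values {h, i} — violation
(Store=6, Reorder=219): row 8 → Aisle = c ✓
Two rows agree on {Store, Reorder} but differ on Aisle, so {Store, Reorder} → Aisle does not hold.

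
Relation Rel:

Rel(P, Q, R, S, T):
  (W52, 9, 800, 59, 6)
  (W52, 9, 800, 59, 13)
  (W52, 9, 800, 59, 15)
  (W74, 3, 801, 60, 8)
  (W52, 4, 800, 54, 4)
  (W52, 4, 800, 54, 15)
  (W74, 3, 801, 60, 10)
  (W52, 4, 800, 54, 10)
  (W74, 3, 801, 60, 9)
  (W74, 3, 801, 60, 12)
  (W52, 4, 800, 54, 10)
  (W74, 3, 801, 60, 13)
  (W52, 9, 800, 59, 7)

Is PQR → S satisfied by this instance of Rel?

Yes

(P=W52, Q=9, R=800): 4 rows → S = 59, 59, 59, 59 ✓
(P=W74, Q=3, R=801): 5 rows → S = 60, 60, 60, 60, 60 ✓
(P=W52, Q=4, R=800): 4 rows → S = 54, 54, 54, 54 ✓
Every PQR value is associated with a single S value, so PQR → S holds.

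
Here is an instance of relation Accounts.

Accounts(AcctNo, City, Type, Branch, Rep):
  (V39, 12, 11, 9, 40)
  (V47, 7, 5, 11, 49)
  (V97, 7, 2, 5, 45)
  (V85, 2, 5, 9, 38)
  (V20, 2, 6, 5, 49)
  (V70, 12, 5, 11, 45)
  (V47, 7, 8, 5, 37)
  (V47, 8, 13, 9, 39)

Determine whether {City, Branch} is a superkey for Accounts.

Two distinct rows share (City=7, Branch=5), so {City, Branch} does not determine every attribute — not a superkey.

No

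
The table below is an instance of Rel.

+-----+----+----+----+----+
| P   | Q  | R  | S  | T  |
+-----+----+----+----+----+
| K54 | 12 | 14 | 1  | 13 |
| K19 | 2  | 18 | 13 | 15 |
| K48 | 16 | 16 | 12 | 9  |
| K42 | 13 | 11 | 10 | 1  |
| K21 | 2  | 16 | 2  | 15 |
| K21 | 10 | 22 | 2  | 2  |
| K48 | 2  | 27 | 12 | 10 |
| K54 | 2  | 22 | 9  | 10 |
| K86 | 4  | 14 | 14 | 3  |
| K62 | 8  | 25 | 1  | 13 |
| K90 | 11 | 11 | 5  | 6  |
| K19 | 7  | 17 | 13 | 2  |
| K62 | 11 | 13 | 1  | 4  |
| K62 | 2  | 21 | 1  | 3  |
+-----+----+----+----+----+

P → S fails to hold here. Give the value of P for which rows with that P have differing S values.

K54

P=K54: 2 rows → S takes values {1, 9} — violation
P=K19: 2 rows → S = 13, 13 ✓
P=K48: 2 rows → S = 12, 12 ✓
P=K42: 1 row → S = 10 ✓
P=K21: 2 rows → S = 2, 2 ✓
P=K86: 1 row → S = 14 ✓
P=K62: 3 rows → S = 1, 1, 1 ✓
P=K90: 1 row → S = 5 ✓
The only P value with inconsistent S is P=K54.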